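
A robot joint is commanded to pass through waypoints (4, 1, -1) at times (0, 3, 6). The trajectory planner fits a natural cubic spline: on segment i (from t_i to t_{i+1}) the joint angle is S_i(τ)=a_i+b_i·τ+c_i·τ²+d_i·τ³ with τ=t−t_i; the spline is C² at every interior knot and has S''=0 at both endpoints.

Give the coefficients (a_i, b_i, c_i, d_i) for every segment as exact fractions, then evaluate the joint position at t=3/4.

Δ: Δ0=-1, Δ1=-2/3
row 1: diag=12, rhs=2; c'=1/4, d'=1/6
back: M1=1/6
M: M0=0, M1=1/6, M2=0
seg 0: a=4, c=M0/2=0, d=(M1−M0)/(6·3)=1/108, b=Δ0−h0·(2M0+M1)/6=-13/12
seg 1: a=1, c=M1/2=1/12, d=(M2−M1)/(6·3)=-1/108, b=Δ1−h1·(2M1+M2)/6=-5/6
t_q=3/4 → seg 0, τ=3/4; S=4+-13/12·τ+0·τ²+1/108·τ³=817/256

  seg 0: a=4 b=-13/12 c=0 d=1/108
  seg 1: a=1 b=-5/6 c=1/12 d=-1/108
S(3/4) = 817/256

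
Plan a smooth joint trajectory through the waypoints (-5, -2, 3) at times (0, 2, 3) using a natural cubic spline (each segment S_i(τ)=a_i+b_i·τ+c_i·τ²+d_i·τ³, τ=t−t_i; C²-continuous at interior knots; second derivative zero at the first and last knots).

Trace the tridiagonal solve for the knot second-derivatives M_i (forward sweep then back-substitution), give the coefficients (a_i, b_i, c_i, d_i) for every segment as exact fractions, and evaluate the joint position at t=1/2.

Δ: Δ0=3/2, Δ1=5
row 1: diag=6, rhs=21; c'=1/6, d'=7/2
back: M1=7/2
M: M0=0, M1=7/2, M2=0
seg 0: a=-5, c=M0/2=0, d=(M1−M0)/(6·2)=7/24, b=Δ0−h0·(2M0+M1)/6=1/3
seg 1: a=-2, c=M1/2=7/4, d=(M2−M1)/(6·1)=-7/12, b=Δ1−h1·(2M1+M2)/6=23/6
t_q=1/2 → seg 0, τ=1/2; S=-5+1/3·τ+0·τ²+7/24·τ³=-307/64

  seg 0: a=-5 b=1/3 c=0 d=7/24
  seg 1: a=-2 b=23/6 c=7/4 d=-7/12
S(1/2) = -307/64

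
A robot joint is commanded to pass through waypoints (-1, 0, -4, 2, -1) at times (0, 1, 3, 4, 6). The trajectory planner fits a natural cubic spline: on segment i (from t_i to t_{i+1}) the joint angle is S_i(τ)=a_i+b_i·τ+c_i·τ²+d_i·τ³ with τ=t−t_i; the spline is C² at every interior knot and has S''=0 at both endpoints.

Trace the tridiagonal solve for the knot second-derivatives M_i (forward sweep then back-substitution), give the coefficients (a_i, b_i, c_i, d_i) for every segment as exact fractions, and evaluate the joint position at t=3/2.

Δ: Δ0=1, Δ1=-2, Δ2=6, Δ3=-3/2
row 1: diag=6, rhs=-18; c'=1/3, d'=-3
row 2: denom=6−2·1/3=16/3; d'=(48−2·-3)/(16/3)=81/8
row 3: denom=6−1·3/16=93/16; d'=(-45−1·81/8)/(93/16)=-294/31
back: M3=-294/31
back: M2=81/8−3/16·-294/31=369/31
back: M1=-3−1/3·369/31=-216/31
M: M0=0, M1=-216/31, M2=369/31, M3=-294/31, M4=0
seg 0: a=-1, c=M0/2=0, d=(M1−M0)/(6·1)=-36/31, b=Δ0−h0·(2M0+M1)/6=67/31
seg 1: a=0, c=M1/2=-108/31, d=(M2−M1)/(6·2)=195/124, b=Δ1−h1·(2M1+M2)/6=-41/31
seg 2: a=-4, c=M2/2=369/62, d=(M3−M2)/(6·1)=-221/62, b=Δ2−h2·(2M2+M3)/6=112/31
seg 3: a=2, c=M3/2=-147/31, d=(M4−M3)/(6·2)=49/62, b=Δ3−h3·(2M3+M4)/6=299/62
t_q=3/2 → seg 1, τ=1/2; S=0+-41/31·τ+-108/31·τ²+195/124·τ³=-1325/992

  seg 0: a=-1 b=67/31 c=0 d=-36/31
  seg 1: a=0 b=-41/31 c=-108/31 d=195/124
  seg 2: a=-4 b=112/31 c=369/62 d=-221/62
  seg 3: a=2 b=299/62 c=-147/31 d=49/62
S(3/2) = -1325/992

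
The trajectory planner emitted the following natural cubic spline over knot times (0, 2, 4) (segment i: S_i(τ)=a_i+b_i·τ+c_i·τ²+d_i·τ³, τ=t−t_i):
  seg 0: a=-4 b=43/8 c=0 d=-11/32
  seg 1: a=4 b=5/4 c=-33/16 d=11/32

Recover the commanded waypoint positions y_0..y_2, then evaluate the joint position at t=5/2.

y_0=-4 y_1=4 y_2=1
S(5/2) = 1063/256

y_0 = S_0(0) = a_0 = -4
y_1 = S_1(0) = a_1 = 4
y_2 = S_1(2) = 1
t_q=5/2 is in segment 1 (τ=1/2); S_1(τ)=1063/256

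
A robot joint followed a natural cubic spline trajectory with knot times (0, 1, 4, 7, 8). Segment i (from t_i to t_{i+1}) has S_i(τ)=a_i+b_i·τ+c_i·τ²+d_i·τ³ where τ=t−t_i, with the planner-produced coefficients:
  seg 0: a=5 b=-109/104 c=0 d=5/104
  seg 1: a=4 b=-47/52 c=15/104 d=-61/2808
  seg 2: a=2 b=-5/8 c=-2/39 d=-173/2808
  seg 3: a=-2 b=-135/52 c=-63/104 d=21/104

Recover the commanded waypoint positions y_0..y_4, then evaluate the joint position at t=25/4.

y_0=5 y_1=4 y_2=2 y_3=-2 y_4=-5
S(25/4) = -2447/6656

y_0 = S_0(0) = a_0 = 5
y_1 = S_1(0) = a_1 = 4
y_2 = S_2(0) = a_2 = 2
y_3 = S_3(0) = a_3 = -2
y_4 = S_3(1) = -5
t_q=25/4 is in segment 2 (τ=9/4); S_2(τ)=-2447/6656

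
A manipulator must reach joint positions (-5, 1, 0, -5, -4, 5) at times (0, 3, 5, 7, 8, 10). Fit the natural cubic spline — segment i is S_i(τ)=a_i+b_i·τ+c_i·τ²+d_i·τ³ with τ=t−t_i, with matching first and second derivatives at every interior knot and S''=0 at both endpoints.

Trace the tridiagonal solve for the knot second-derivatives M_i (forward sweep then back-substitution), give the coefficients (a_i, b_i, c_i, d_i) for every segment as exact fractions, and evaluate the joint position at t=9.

  seg 0: a=-5 b=613/242 c=0 d=-43/726
  seg 1: a=1 b=113/121 c=-129/242 d=-89/968
  seg 2: a=0 b=-557/242 c=-525/484 d=477/968
  seg 3: a=-5 b=-8/11 c=453/242 d=-35/242
  seg 4: a=-4 b=625/242 c=174/121 d=-29/121
S(9) = -53/242

Δ: Δ0=2, Δ1=-1/2, Δ2=-5/2, Δ3=1, Δ4=9/2
row 1: diag=10, rhs=-15; c'=1/5, d'=-3/2
row 2: denom=8−2·1/5=38/5; d'=(-12−2·-3/2)/(38/5)=-45/38
row 3: denom=6−2·5/19=104/19; d'=(21−2·-45/38)/(104/19)=111/26
row 4: denom=6−1·19/104=605/104; d'=(21−1·111/26)/(605/104)=348/121
back: M4=348/121
back: M3=111/26−19/104·348/121=453/121
back: M2=-45/38−5/19·453/121=-525/242
back: M1=-3/2−1/5·-525/242=-129/121
M: M0=0, M1=-129/121, M2=-525/242, M3=453/121, M4=348/121, M5=0
seg 0: a=-5, c=M0/2=0, d=(M1−M0)/(6·3)=-43/726, b=Δ0−h0·(2M0+M1)/6=613/242
seg 1: a=1, c=M1/2=-129/242, d=(M2−M1)/(6·2)=-89/968, b=Δ1−h1·(2M1+M2)/6=113/121
seg 2: a=0, c=M2/2=-525/484, d=(M3−M2)/(6·2)=477/968, b=Δ2−h2·(2M2+M3)/6=-557/242
seg 3: a=-5, c=M3/2=453/242, d=(M4−M3)/(6·1)=-35/242, b=Δ3−h3·(2M3+M4)/6=-8/11
seg 4: a=-4, c=M4/2=174/121, d=(M5−M4)/(6·2)=-29/121, b=Δ4−h4·(2M4+M5)/6=625/242
t_q=9 → seg 4, τ=1; S=-4+625/242·τ+174/121·τ²+-29/121·τ³=-53/242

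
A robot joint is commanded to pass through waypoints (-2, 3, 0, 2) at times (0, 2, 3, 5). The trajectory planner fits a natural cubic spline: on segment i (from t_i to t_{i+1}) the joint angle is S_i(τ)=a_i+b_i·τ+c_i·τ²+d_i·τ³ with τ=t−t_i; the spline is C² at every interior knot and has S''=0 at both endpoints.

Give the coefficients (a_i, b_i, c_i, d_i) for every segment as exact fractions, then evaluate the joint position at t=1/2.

  seg 0: a=-2 b=323/70 c=0 d=-37/70
  seg 1: a=3 b=-121/70 c=-111/35 d=19/10
  seg 2: a=0 b=-83/35 c=177/70 d=-59/140
S(1/2) = 27/112

Δ: Δ0=5/2, Δ1=-3, Δ2=1
row 1: diag=6, rhs=-33; c'=1/6, d'=-11/2
row 2: denom=6−1·1/6=35/6; d'=(24−1·-11/2)/(35/6)=177/35
back: M2=177/35
back: M1=-11/2−1/6·177/35=-222/35
M: M0=0, M1=-222/35, M2=177/35, M3=0
seg 0: a=-2, c=M0/2=0, d=(M1−M0)/(6·2)=-37/70, b=Δ0−h0·(2M0+M1)/6=323/70
seg 1: a=3, c=M1/2=-111/35, d=(M2−M1)/(6·1)=19/10, b=Δ1−h1·(2M1+M2)/6=-121/70
seg 2: a=0, c=M2/2=177/70, d=(M3−M2)/(6·2)=-59/140, b=Δ2−h2·(2M2+M3)/6=-83/35
t_q=1/2 → seg 0, τ=1/2; S=-2+323/70·τ+0·τ²+-37/70·τ³=27/112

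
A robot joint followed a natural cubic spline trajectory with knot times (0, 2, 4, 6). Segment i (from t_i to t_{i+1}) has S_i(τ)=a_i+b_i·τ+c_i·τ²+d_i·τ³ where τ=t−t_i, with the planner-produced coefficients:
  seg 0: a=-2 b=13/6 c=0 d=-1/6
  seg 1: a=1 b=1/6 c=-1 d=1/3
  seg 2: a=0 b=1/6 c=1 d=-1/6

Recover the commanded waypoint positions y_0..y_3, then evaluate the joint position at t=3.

y_0 = S_0(0) = a_0 = -2
y_1 = S_1(0) = a_1 = 1
y_2 = S_2(0) = a_2 = 0
y_3 = S_2(2) = 3
t_q=3 is in segment 1 (τ=1); S_1(τ)=1/2

y_0=-2 y_1=1 y_2=0 y_3=3
S(3) = 1/2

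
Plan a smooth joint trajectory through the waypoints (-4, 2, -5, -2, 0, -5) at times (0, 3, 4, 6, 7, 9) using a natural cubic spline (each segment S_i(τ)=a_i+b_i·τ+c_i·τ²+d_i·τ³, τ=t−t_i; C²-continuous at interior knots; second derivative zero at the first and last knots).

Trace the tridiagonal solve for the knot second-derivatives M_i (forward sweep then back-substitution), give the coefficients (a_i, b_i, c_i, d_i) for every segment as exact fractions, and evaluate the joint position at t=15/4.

Δ: Δ0=2, Δ1=-7, Δ2=3/2, Δ3=2, Δ4=-5/2
row 1: diag=8, rhs=-54; c'=1/8, d'=-27/4
row 2: denom=6−1·1/8=47/8; d'=(51−1·-27/4)/(47/8)=462/47
row 3: denom=6−2·16/47=250/47; d'=(3−2·462/47)/(250/47)=-783/250
row 4: denom=6−1·47/250=1453/250; d'=(-27−1·-783/250)/(1453/250)=-5967/1453
back: M4=-5967/1453
back: M3=-783/250−47/250·-5967/1453=-3429/1453
back: M2=462/47−16/47·-3429/1453=15450/1453
back: M1=-27/4−1/8·15450/1453=-11739/1453
M: M0=0, M1=-11739/1453, M2=15450/1453, M3=-3429/1453, M4=-5967/1453, M5=0
seg 0: a=-4, c=M0/2=0, d=(M1−M0)/(6·3)=-3913/8718, b=Δ0−h0·(2M0+M1)/6=17551/2906
seg 1: a=2, c=M1/2=-11739/2906, d=(M2−M1)/(6·1)=9063/2906, b=Δ1−h1·(2M1+M2)/6=-8833/1453
seg 2: a=-5, c=M2/2=7725/1453, d=(M3−M2)/(6·2)=-6293/5812, b=Δ2−h2·(2M2+M3)/6=-13955/2906
seg 3: a=-2, c=M3/2=-3429/2906, d=(M4−M3)/(6·1)=-423/1453, b=Δ3−h3·(2M3+M4)/6=10087/2906
seg 4: a=0, c=M4/2=-5967/2906, d=(M5−M4)/(6·2)=1989/5812, b=Δ4−h4·(2M4+M5)/6=691/2906
t_q=15/4 → seg 1, τ=3/4; S=2+-8833/1453·τ+-11739/2906·τ²+9063/2906·τ³=-653903/185984

  seg 0: a=-4 b=17551/2906 c=0 d=-3913/8718
  seg 1: a=2 b=-8833/1453 c=-11739/2906 d=9063/2906
  seg 2: a=-5 b=-13955/2906 c=7725/1453 d=-6293/5812
  seg 3: a=-2 b=10087/2906 c=-3429/2906 d=-423/1453
  seg 4: a=0 b=691/2906 c=-5967/2906 d=1989/5812
S(15/4) = -653903/185984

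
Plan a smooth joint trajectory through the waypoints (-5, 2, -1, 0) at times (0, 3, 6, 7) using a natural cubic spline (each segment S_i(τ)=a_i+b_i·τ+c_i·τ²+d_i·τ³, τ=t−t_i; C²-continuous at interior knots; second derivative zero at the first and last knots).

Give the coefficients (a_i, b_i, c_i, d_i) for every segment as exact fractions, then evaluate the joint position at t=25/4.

Δ: Δ0=7/3, Δ1=-1, Δ2=1
row 1: diag=12, rhs=-20; c'=1/4, d'=-5/3
row 2: denom=8−3·1/4=29/4; d'=(12−3·-5/3)/(29/4)=68/29
back: M2=68/29
back: M1=-5/3−1/4·68/29=-196/87
M: M0=0, M1=-196/87, M2=68/29, M3=0
seg 0: a=-5, c=M0/2=0, d=(M1−M0)/(6·3)=-98/783, b=Δ0−h0·(2M0+M1)/6=301/87
seg 1: a=2, c=M1/2=-98/87, d=(M2−M1)/(6·3)=200/783, b=Δ1−h1·(2M1+M2)/6=7/87
seg 2: a=-1, c=M2/2=34/29, d=(M3−M2)/(6·1)=-34/87, b=Δ2−h2·(2M2+M3)/6=19/87
t_q=25/4 → seg 2, τ=1/4; S=-1+19/87·τ+34/29·τ²+-34/87·τ³=-815/928

  seg 0: a=-5 b=301/87 c=0 d=-98/783
  seg 1: a=2 b=7/87 c=-98/87 d=200/783
  seg 2: a=-1 b=19/87 c=34/29 d=-34/87
S(25/4) = -815/928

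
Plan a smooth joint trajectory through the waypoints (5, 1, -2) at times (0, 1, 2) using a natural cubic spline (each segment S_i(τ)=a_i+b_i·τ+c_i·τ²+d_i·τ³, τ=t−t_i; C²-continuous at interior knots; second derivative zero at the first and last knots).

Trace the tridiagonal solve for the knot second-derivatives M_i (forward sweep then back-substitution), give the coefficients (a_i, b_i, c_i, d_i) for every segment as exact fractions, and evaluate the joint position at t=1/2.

  seg 0: a=5 b=-17/4 c=0 d=1/4
  seg 1: a=1 b=-7/2 c=3/4 d=-1/4
S(1/2) = 93/32

Δ: Δ0=-4, Δ1=-3
row 1: diag=4, rhs=6; c'=1/4, d'=3/2
back: M1=3/2
M: M0=0, M1=3/2, M2=0
seg 0: a=5, c=M0/2=0, d=(M1−M0)/(6·1)=1/4, b=Δ0−h0·(2M0+M1)/6=-17/4
seg 1: a=1, c=M1/2=3/4, d=(M2−M1)/(6·1)=-1/4, b=Δ1−h1·(2M1+M2)/6=-7/2
t_q=1/2 → seg 0, τ=1/2; S=5+-17/4·τ+0·τ²+1/4·τ³=93/32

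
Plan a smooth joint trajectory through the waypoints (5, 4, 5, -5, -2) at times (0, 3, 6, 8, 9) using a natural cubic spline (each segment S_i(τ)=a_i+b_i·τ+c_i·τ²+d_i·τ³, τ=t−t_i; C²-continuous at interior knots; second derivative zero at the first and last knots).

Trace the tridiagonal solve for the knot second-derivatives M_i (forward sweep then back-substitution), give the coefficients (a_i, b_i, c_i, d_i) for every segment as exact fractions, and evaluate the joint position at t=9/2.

Δ: Δ0=-1/3, Δ1=1/3, Δ2=-5, Δ3=3
row 1: diag=12, rhs=4; c'=1/4, d'=1/3
row 2: denom=10−3·1/4=37/4; d'=(-32−3·1/3)/(37/4)=-132/37
row 3: denom=6−2·8/37=206/37; d'=(48−2·-132/37)/(206/37)=1020/103
back: M3=1020/103
back: M2=-132/37−8/37·1020/103=-588/103
back: M1=1/3−1/4·-588/103=544/309
M: M0=0, M1=544/309, M2=-588/103, M3=1020/103, M4=0
seg 0: a=5, c=M0/2=0, d=(M1−M0)/(6·3)=272/2781, b=Δ0−h0·(2M0+M1)/6=-125/103
seg 1: a=4, c=M1/2=272/309, d=(M2−M1)/(6·3)=-1154/2781, b=Δ1−h1·(2M1+M2)/6=147/103
seg 2: a=5, c=M2/2=-294/103, d=(M3−M2)/(6·2)=134/103, b=Δ2−h2·(2M2+M3)/6=-463/103
seg 3: a=-5, c=M3/2=510/103, d=(M4−M3)/(6·1)=-170/103, b=Δ3−h3·(2M3+M4)/6=-31/103
t_q=9/2 → seg 1, τ=3/2; S=4+147/103·τ+272/309·τ²+-1154/2781·τ³=2769/412

  seg 0: a=5 b=-125/103 c=0 d=272/2781
  seg 1: a=4 b=147/103 c=272/309 d=-1154/2781
  seg 2: a=5 b=-463/103 c=-294/103 d=134/103
  seg 3: a=-5 b=-31/103 c=510/103 d=-170/103
S(9/2) = 2769/412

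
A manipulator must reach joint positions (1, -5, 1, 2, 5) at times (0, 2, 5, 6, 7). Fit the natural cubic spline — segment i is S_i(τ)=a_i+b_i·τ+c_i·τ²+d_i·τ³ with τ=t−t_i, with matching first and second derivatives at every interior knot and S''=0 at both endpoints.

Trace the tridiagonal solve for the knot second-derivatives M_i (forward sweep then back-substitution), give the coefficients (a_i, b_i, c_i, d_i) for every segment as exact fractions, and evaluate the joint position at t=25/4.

  seg 0: a=1 b=-584/137 c=0 d=173/548
  seg 1: a=-5 b=-65/137 c=519/274 d=-293/822
  seg 2: a=1 b=347/274 c=-180/137 d=287/274
  seg 3: a=2 b=244/137 c=501/274 d=-167/274
S(25/4) = 44717/17536

Δ: Δ0=-3, Δ1=2, Δ2=1, Δ3=3
row 1: diag=10, rhs=30; c'=3/10, d'=3
row 2: denom=8−3·3/10=71/10; d'=(-6−3·3)/(71/10)=-150/71
row 3: denom=4−1·10/71=274/71; d'=(12−1·-150/71)/(274/71)=501/137
back: M3=501/137
back: M2=-150/71−10/71·501/137=-360/137
back: M1=3−3/10·-360/137=519/137
M: M0=0, M1=519/137, M2=-360/137, M3=501/137, M4=0
seg 0: a=1, c=M0/2=0, d=(M1−M0)/(6·2)=173/548, b=Δ0−h0·(2M0+M1)/6=-584/137
seg 1: a=-5, c=M1/2=519/274, d=(M2−M1)/(6·3)=-293/822, b=Δ1−h1·(2M1+M2)/6=-65/137
seg 2: a=1, c=M2/2=-180/137, d=(M3−M2)/(6·1)=287/274, b=Δ2−h2·(2M2+M3)/6=347/274
seg 3: a=2, c=M3/2=501/274, d=(M4−M3)/(6·1)=-167/274, b=Δ3−h3·(2M3+M4)/6=244/137
t_q=25/4 → seg 3, τ=1/4; S=2+244/137·τ+501/274·τ²+-167/274·τ³=44717/17536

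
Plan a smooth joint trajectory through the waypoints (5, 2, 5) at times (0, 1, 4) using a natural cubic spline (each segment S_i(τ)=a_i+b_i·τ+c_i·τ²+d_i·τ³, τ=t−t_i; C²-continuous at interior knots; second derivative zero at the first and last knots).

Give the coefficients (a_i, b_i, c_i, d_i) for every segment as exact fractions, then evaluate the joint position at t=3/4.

Δ: Δ0=-3, Δ1=1
row 1: diag=8, rhs=24; c'=3/8, d'=3
back: M1=3
M: M0=0, M1=3, M2=0
seg 0: a=5, c=M0/2=0, d=(M1−M0)/(6·1)=1/2, b=Δ0−h0·(2M0+M1)/6=-7/2
seg 1: a=2, c=M1/2=3/2, d=(M2−M1)/(6·3)=-1/6, b=Δ1−h1·(2M1+M2)/6=-2
t_q=3/4 → seg 0, τ=3/4; S=5+-7/2·τ+0·τ²+1/2·τ³=331/128

  seg 0: a=5 b=-7/2 c=0 d=1/2
  seg 1: a=2 b=-2 c=3/2 d=-1/6
S(3/4) = 331/128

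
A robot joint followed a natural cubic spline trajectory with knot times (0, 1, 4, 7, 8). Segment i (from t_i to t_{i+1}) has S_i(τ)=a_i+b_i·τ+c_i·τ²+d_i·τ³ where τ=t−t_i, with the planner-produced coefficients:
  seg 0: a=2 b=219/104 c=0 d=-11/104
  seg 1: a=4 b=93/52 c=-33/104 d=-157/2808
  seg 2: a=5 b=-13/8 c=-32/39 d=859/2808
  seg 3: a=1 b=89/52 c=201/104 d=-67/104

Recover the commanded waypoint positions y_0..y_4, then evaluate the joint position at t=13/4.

y_0 = S_0(0) = a_0 = 2
y_1 = S_1(0) = a_1 = 4
y_2 = S_2(0) = a_2 = 5
y_3 = S_3(0) = a_3 = 1
y_4 = S_3(1) = 4
t_q=13/4 is in segment 1 (τ=9/4); S_1(τ)=38477/6656

y_0=2 y_1=4 y_2=5 y_3=1 y_4=4
S(13/4) = 38477/6656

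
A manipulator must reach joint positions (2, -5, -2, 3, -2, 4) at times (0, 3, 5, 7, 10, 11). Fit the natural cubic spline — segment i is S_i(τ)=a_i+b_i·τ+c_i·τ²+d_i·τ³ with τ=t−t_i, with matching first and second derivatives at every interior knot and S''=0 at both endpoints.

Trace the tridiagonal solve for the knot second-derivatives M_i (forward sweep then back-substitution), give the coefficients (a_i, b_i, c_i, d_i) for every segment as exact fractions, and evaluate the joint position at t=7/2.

  seg 0: a=2 b=-8453/2538 c=0 d=2531/22842
  seg 1: a=-5 b=-430/1269 c=2531/2538 d=-395/10152
  seg 2: a=-2 b=2693/846 c=3877/5076 d=-5611/10152
  seg 3: a=3 b=-500/1269 c=-3239/1269 d=8102/11421
  seg 4: a=-2 b=4372/1269 c=1621/423 d=-1621/1269
S(7/2) = -44443/9024

Δ: Δ0=-7/3, Δ1=3/2, Δ2=5/2, Δ3=-5/3, Δ4=6
row 1: diag=10, rhs=23; c'=1/5, d'=23/10
row 2: denom=8−2·1/5=38/5; d'=(6−2·23/10)/(38/5)=7/38
row 3: denom=10−2·5/19=180/19; d'=(-25−2·7/38)/(180/19)=-241/90
row 4: denom=8−3·19/60=141/20; d'=(46−3·-241/90)/(141/20)=3242/423
back: M4=3242/423
back: M3=-241/90−19/60·3242/423=-6478/1269
back: M2=7/38−5/19·-6478/1269=3877/2538
back: M1=23/10−1/5·3877/2538=2531/1269
M: M0=0, M1=2531/1269, M2=3877/2538, M3=-6478/1269, M4=3242/423, M5=0
seg 0: a=2, c=M0/2=0, d=(M1−M0)/(6·3)=2531/22842, b=Δ0−h0·(2M0+M1)/6=-8453/2538
seg 1: a=-5, c=M1/2=2531/2538, d=(M2−M1)/(6·2)=-395/10152, b=Δ1−h1·(2M1+M2)/6=-430/1269
seg 2: a=-2, c=M2/2=3877/5076, d=(M3−M2)/(6·2)=-5611/10152, b=Δ2−h2·(2M2+M3)/6=2693/846
seg 3: a=3, c=M3/2=-3239/1269, d=(M4−M3)/(6·3)=8102/11421, b=Δ3−h3·(2M3+M4)/6=-500/1269
seg 4: a=-2, c=M4/2=1621/423, d=(M5−M4)/(6·1)=-1621/1269, b=Δ4−h4·(2M4+M5)/6=4372/1269
t_q=7/2 → seg 1, τ=1/2; S=-5+-430/1269·τ+2531/2538·τ²+-395/10152·τ³=-44443/9024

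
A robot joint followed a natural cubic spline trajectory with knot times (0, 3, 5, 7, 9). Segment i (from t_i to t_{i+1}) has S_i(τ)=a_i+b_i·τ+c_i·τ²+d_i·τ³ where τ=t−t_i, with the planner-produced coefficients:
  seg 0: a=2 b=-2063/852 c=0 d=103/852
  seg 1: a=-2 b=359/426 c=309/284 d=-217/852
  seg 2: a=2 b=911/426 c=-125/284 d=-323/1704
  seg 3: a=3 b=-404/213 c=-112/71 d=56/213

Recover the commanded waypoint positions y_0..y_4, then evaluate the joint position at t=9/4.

y_0 = S_0(0) = a_0 = 2
y_1 = S_1(0) = a_1 = -2
y_2 = S_2(0) = a_2 = 2
y_3 = S_3(0) = a_3 = 3
y_4 = S_3(2) = -5
t_q=9/4 is in segment 0 (τ=9/4); S_0(τ)=-37643/18176

y_0=2 y_1=-2 y_2=2 y_3=3 y_4=-5
S(9/4) = -37643/18176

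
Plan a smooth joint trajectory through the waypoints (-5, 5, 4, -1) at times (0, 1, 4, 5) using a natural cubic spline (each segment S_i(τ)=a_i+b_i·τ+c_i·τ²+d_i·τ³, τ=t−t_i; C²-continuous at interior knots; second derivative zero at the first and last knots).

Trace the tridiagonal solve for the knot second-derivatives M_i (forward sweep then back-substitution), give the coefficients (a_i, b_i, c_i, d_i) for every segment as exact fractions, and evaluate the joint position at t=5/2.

Δ: Δ0=10, Δ1=-1/3, Δ2=-5
row 1: diag=8, rhs=-62; c'=3/8, d'=-31/4
row 2: denom=8−3·3/8=55/8; d'=(-28−3·-31/4)/(55/8)=-38/55
back: M2=-38/55
back: M1=-31/4−3/8·-38/55=-412/55
M: M0=0, M1=-412/55, M2=-38/55, M3=0
seg 0: a=-5, c=M0/2=0, d=(M1−M0)/(6·1)=-206/165, b=Δ0−h0·(2M0+M1)/6=1856/165
seg 1: a=5, c=M1/2=-206/55, d=(M2−M1)/(6·3)=17/45, b=Δ1−h1·(2M1+M2)/6=1238/165
seg 2: a=4, c=M2/2=-19/55, d=(M3−M2)/(6·1)=19/165, b=Δ2−h2·(2M2+M3)/6=-787/165
t_q=5/2 → seg 1, τ=3/2; S=5+1238/165·τ+-206/55·τ²+17/45·τ³=801/88

  seg 0: a=-5 b=1856/165 c=0 d=-206/165
  seg 1: a=5 b=1238/165 c=-206/55 d=17/45
  seg 2: a=4 b=-787/165 c=-19/55 d=19/165
S(5/2) = 801/88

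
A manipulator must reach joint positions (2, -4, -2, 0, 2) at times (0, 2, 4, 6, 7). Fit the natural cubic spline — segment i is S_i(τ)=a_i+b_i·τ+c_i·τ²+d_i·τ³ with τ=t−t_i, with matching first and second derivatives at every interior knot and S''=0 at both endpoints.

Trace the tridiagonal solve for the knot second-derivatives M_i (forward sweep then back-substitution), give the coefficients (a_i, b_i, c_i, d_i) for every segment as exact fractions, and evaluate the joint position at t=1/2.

  seg 0: a=2 b=-168/41 c=0 d=45/164
  seg 1: a=-4 b=-33/41 c=135/82 d=-61/164
  seg 2: a=-2 b=54/41 c=-24/41 d=35/164
  seg 3: a=0 b=63/41 c=57/82 d=-19/82
S(1/2) = -19/1312

Δ: Δ0=-3, Δ1=1, Δ2=1, Δ3=2
row 1: diag=8, rhs=24; c'=1/4, d'=3
row 2: denom=8−2·1/4=15/2; d'=(0−2·3)/(15/2)=-4/5
row 3: denom=6−2·4/15=82/15; d'=(6−2·-4/5)/(82/15)=57/41
back: M3=57/41
back: M2=-4/5−4/15·57/41=-48/41
back: M1=3−1/4·-48/41=135/41
M: M0=0, M1=135/41, M2=-48/41, M3=57/41, M4=0
seg 0: a=2, c=M0/2=0, d=(M1−M0)/(6·2)=45/164, b=Δ0−h0·(2M0+M1)/6=-168/41
seg 1: a=-4, c=M1/2=135/82, d=(M2−M1)/(6·2)=-61/164, b=Δ1−h1·(2M1+M2)/6=-33/41
seg 2: a=-2, c=M2/2=-24/41, d=(M3−M2)/(6·2)=35/164, b=Δ2−h2·(2M2+M3)/6=54/41
seg 3: a=0, c=M3/2=57/82, d=(M4−M3)/(6·1)=-19/82, b=Δ3−h3·(2M3+M4)/6=63/41
t_q=1/2 → seg 0, τ=1/2; S=2+-168/41·τ+0·τ²+45/164·τ³=-19/1312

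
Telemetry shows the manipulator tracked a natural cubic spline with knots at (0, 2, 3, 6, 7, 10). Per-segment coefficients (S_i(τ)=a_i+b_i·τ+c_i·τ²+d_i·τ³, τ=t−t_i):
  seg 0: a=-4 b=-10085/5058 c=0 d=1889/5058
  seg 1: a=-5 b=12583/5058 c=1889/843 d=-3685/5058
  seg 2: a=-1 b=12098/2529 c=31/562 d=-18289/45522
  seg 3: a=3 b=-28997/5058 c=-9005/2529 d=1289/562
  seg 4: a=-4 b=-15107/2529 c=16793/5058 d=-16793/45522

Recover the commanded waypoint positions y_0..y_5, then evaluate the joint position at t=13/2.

y_0 = S_0(0) = a_0 = -4
y_1 = S_1(0) = a_1 = -5
y_2 = S_2(0) = a_2 = -1
y_3 = S_3(0) = a_3 = 3
y_4 = S_4(0) = a_4 = -4
y_5 = S_4(3) = -2
t_q=13/2 is in segment 3 (τ=1/2); S_3(τ)=-19015/40464

y_0=-4 y_1=-5 y_2=-1 y_3=3 y_4=-4 y_5=-2
S(13/2) = -19015/40464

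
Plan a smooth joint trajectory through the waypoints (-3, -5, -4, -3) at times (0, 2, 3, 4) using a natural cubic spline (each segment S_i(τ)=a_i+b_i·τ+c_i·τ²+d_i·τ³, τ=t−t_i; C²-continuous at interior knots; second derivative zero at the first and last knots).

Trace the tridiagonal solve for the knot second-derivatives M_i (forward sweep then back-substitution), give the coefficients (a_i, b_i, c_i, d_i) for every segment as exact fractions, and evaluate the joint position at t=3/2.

Δ: Δ0=-1, Δ1=1, Δ2=1
row 1: diag=6, rhs=12; c'=1/6, d'=2
row 2: denom=4−1·1/6=23/6; d'=(0−1·2)/(23/6)=-12/23
back: M2=-12/23
back: M1=2−1/6·-12/23=48/23
M: M0=0, M1=48/23, M2=-12/23, M3=0
seg 0: a=-3, c=M0/2=0, d=(M1−M0)/(6·2)=4/23, b=Δ0−h0·(2M0+M1)/6=-39/23
seg 1: a=-5, c=M1/2=24/23, d=(M2−M1)/(6·1)=-10/23, b=Δ1−h1·(2M1+M2)/6=9/23
seg 2: a=-4, c=M2/2=-6/23, d=(M3−M2)/(6·1)=2/23, b=Δ2−h2·(2M2+M3)/6=27/23
t_q=3/2 → seg 0, τ=3/2; S=-3+-39/23·τ+0·τ²+4/23·τ³=-114/23

  seg 0: a=-3 b=-39/23 c=0 d=4/23
  seg 1: a=-5 b=9/23 c=24/23 d=-10/23
  seg 2: a=-4 b=27/23 c=-6/23 d=2/23
S(3/2) = -114/23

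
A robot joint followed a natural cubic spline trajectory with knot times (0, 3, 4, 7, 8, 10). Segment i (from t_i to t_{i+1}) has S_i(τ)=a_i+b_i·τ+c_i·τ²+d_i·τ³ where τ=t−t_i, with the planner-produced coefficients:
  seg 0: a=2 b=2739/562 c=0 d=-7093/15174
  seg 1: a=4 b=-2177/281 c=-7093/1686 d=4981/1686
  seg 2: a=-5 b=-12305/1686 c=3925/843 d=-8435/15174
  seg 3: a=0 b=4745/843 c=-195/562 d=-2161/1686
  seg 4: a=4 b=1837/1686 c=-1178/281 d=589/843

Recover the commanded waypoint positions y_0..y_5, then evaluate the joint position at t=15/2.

y_0 = S_0(0) = a_0 = 2
y_1 = S_1(0) = a_1 = 4
y_2 = S_2(0) = a_2 = -5
y_3 = S_3(0) = a_3 = 0
y_4 = S_4(0) = a_4 = 4
y_5 = S_4(2) = -5
t_q=15/2 is in segment 3 (τ=1/2); S_3(τ)=11543/4496

y_0=2 y_1=4 y_2=-5 y_3=0 y_4=4 y_5=-5
S(15/2) = 11543/4496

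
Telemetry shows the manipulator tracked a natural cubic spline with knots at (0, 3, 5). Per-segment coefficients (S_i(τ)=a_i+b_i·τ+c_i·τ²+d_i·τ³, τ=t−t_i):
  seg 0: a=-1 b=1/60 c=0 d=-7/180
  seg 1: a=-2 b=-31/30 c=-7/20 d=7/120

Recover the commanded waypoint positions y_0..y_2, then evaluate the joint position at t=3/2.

y_0 = S_0(0) = a_0 = -1
y_1 = S_1(0) = a_1 = -2
y_2 = S_1(2) = -5
t_q=3/2 is in segment 0 (τ=3/2); S_0(τ)=-177/160

y_0=-1 y_1=-2 y_2=-5
S(3/2) = -177/160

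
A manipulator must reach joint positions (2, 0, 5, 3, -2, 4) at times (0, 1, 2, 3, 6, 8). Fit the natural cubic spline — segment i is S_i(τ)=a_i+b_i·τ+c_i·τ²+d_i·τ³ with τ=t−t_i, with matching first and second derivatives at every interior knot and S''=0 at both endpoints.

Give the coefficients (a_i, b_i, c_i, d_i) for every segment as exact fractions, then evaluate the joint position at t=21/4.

  seg 0: a=2 b=-13363/3075 c=0 d=7213/3075
  seg 1: a=0 b=8276/3075 c=7213/1025 d=-2908/615
  seg 2: a=5 b=7934/3075 c=-7327/1025 d=7897/3075
  seg 3: a=3 b=-12337/3075 c=114/205 d=694/9225
  seg 4: a=-2 b=4169/3075 c=1264/1025 d=-632/3075
S(21/4) = -77241/32800

Δ: Δ0=-2, Δ1=5, Δ2=-2, Δ3=-5/3, Δ4=3
row 1: diag=4, rhs=42; c'=1/4, d'=21/2
row 2: denom=4−1·1/4=15/4; d'=(-42−1·21/2)/(15/4)=-14
row 3: denom=8−1·4/15=116/15; d'=(2−1·-14)/(116/15)=60/29
row 4: denom=10−3·45/116=1025/116; d'=(28−3·60/29)/(1025/116)=2528/1025
back: M4=2528/1025
back: M3=60/29−45/116·2528/1025=228/205
back: M2=-14−4/15·228/205=-14654/1025
back: M1=21/2−1/4·-14654/1025=14426/1025
M: M0=0, M1=14426/1025, M2=-14654/1025, M3=228/205, M4=2528/1025, M5=0
seg 0: a=2, c=M0/2=0, d=(M1−M0)/(6·1)=7213/3075, b=Δ0−h0·(2M0+M1)/6=-13363/3075
seg 1: a=0, c=M1/2=7213/1025, d=(M2−M1)/(6·1)=-2908/615, b=Δ1−h1·(2M1+M2)/6=8276/3075
seg 2: a=5, c=M2/2=-7327/1025, d=(M3−M2)/(6·1)=7897/3075, b=Δ2−h2·(2M2+M3)/6=7934/3075
seg 3: a=3, c=M3/2=114/205, d=(M4−M3)/(6·3)=694/9225, b=Δ3−h3·(2M3+M4)/6=-12337/3075
seg 4: a=-2, c=M4/2=1264/1025, d=(M5−M4)/(6·2)=-632/3075, b=Δ4−h4·(2M4+M5)/6=4169/3075
t_q=21/4 → seg 3, τ=9/4; S=3+-12337/3075·τ+114/205·τ²+694/9225·τ³=-77241/32800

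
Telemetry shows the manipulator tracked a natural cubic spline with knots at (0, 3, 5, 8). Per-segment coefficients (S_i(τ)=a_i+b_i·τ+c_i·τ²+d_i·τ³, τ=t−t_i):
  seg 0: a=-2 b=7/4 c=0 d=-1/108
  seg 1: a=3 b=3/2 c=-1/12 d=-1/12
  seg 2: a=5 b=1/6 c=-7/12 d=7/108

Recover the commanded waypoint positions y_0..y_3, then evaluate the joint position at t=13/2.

y_0 = S_0(0) = a_0 = -2
y_1 = S_1(0) = a_1 = 3
y_2 = S_2(0) = a_2 = 5
y_3 = S_2(3) = 2
t_q=13/2 is in segment 2 (τ=3/2); S_2(τ)=133/32

y_0=-2 y_1=3 y_2=5 y_3=2
S(13/2) = 133/32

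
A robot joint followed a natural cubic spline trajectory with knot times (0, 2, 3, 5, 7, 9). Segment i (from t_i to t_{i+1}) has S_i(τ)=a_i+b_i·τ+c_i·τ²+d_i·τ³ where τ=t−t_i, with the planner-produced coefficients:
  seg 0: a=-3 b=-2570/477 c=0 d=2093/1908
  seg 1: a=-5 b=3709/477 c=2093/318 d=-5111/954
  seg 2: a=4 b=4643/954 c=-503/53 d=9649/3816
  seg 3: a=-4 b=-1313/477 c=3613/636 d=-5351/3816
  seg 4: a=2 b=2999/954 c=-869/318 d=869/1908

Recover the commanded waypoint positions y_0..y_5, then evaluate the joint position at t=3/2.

y_0=-3 y_1=-5 y_2=4 y_3=-4 y_4=2 y_5=1
S(3/2) = -37547/5088

y_0 = S_0(0) = a_0 = -3
y_1 = S_1(0) = a_1 = -5
y_2 = S_2(0) = a_2 = 4
y_3 = S_3(0) = a_3 = -4
y_4 = S_4(0) = a_4 = 2
y_5 = S_4(2) = 1
t_q=3/2 is in segment 0 (τ=3/2); S_0(τ)=-37547/5088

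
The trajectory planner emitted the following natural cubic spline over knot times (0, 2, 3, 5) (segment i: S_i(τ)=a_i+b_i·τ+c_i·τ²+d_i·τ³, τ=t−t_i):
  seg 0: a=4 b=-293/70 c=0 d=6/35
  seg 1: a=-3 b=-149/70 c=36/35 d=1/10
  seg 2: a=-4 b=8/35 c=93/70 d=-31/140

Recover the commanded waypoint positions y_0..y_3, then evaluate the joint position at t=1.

y_0=4 y_1=-3 y_2=-4 y_3=0
S(1) = -1/70

y_0 = S_0(0) = a_0 = 4
y_1 = S_1(0) = a_1 = -3
y_2 = S_2(0) = a_2 = -4
y_3 = S_2(2) = 0
t_q=1 is in segment 0 (τ=1); S_0(τ)=-1/70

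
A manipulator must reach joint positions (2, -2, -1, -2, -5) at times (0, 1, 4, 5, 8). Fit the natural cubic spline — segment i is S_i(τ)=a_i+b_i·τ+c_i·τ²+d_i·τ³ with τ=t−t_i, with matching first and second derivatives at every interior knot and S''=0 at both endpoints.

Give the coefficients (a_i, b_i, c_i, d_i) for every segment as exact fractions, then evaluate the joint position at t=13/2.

  seg 0: a=2 b=-2033/432 c=0 d=305/432
  seg 1: a=-2 b=-559/216 c=305/144 d=-1483/3888
  seg 2: a=-1 b=-77/432 c=-71/54 d=71/144
  seg 3: a=-2 b=-287/216 c=71/432 d=-71/3888
S(13/2) = -1415/384

Δ: Δ0=-4, Δ1=1/3, Δ2=-1, Δ3=-1
row 1: diag=8, rhs=26; c'=3/8, d'=13/4
row 2: denom=8−3·3/8=55/8; d'=(-8−3·13/4)/(55/8)=-142/55
row 3: denom=8−1·8/55=432/55; d'=(0−1·-142/55)/(432/55)=71/216
back: M3=71/216
back: M2=-142/55−8/55·71/216=-71/27
back: M1=13/4−3/8·-71/27=305/72
M: M0=0, M1=305/72, M2=-71/27, M3=71/216, M4=0
seg 0: a=2, c=M0/2=0, d=(M1−M0)/(6·1)=305/432, b=Δ0−h0·(2M0+M1)/6=-2033/432
seg 1: a=-2, c=M1/2=305/144, d=(M2−M1)/(6·3)=-1483/3888, b=Δ1−h1·(2M1+M2)/6=-559/216
seg 2: a=-1, c=M2/2=-71/54, d=(M3−M2)/(6·1)=71/144, b=Δ2−h2·(2M2+M3)/6=-77/432
seg 3: a=-2, c=M3/2=71/432, d=(M4−M3)/(6·3)=-71/3888, b=Δ3−h3·(2M3+M4)/6=-287/216
t_q=13/2 → seg 3, τ=3/2; S=-2+-287/216·τ+71/432·τ²+-71/3888·τ³=-1415/384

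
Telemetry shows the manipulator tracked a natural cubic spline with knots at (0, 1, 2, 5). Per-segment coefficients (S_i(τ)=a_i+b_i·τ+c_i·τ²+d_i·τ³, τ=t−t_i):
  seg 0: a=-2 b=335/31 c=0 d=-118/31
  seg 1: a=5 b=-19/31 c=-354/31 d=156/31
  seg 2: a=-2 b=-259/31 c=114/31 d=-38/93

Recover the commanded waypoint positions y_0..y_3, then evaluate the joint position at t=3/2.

y_0=-2 y_1=5 y_2=-2 y_3=-5
S(3/2) = 153/62

y_0 = S_0(0) = a_0 = -2
y_1 = S_1(0) = a_1 = 5
y_2 = S_2(0) = a_2 = -2
y_3 = S_2(3) = -5
t_q=3/2 is in segment 1 (τ=1/2); S_1(τ)=153/62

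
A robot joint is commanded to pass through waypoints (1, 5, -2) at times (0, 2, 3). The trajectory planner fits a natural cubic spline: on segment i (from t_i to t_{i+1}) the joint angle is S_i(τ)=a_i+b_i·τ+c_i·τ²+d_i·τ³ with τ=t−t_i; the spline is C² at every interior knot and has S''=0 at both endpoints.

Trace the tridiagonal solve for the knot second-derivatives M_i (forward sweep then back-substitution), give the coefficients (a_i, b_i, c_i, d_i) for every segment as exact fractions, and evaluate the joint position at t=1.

  seg 0: a=1 b=5 c=0 d=-3/4
  seg 1: a=5 b=-4 c=-9/2 d=3/2
S(1) = 21/4

Δ: Δ0=2, Δ1=-7
row 1: diag=6, rhs=-54; c'=1/6, d'=-9
back: M1=-9
M: M0=0, M1=-9, M2=0
seg 0: a=1, c=M0/2=0, d=(M1−M0)/(6·2)=-3/4, b=Δ0−h0·(2M0+M1)/6=5
seg 1: a=5, c=M1/2=-9/2, d=(M2−M1)/(6·1)=3/2, b=Δ1−h1·(2M1+M2)/6=-4
t_q=1 → seg 0, τ=1; S=1+5·τ+0·τ²+-3/4·τ³=21/4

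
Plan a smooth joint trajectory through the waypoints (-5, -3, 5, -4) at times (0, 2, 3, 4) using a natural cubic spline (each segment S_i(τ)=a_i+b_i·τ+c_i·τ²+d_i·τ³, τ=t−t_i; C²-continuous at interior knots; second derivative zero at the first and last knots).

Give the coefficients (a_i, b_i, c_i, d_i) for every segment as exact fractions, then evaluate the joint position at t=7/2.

  seg 0: a=-5 b=-67/23 c=0 d=45/46
  seg 1: a=-3 b=203/23 c=135/23 d=-154/23
  seg 2: a=5 b=11/23 c=-327/23 d=109/23
S(7/2) = 419/184

Δ: Δ0=1, Δ1=8, Δ2=-9
row 1: diag=6, rhs=42; c'=1/6, d'=7
row 2: denom=4−1·1/6=23/6; d'=(-102−1·7)/(23/6)=-654/23
back: M2=-654/23
back: M1=7−1/6·-654/23=270/23
M: M0=0, M1=270/23, M2=-654/23, M3=0
seg 0: a=-5, c=M0/2=0, d=(M1−M0)/(6·2)=45/46, b=Δ0−h0·(2M0+M1)/6=-67/23
seg 1: a=-3, c=M1/2=135/23, d=(M2−M1)/(6·1)=-154/23, b=Δ1−h1·(2M1+M2)/6=203/23
seg 2: a=5, c=M2/2=-327/23, d=(M3−M2)/(6·1)=109/23, b=Δ2−h2·(2M2+M3)/6=11/23
t_q=7/2 → seg 2, τ=1/2; S=5+11/23·τ+-327/23·τ²+109/23·τ³=419/184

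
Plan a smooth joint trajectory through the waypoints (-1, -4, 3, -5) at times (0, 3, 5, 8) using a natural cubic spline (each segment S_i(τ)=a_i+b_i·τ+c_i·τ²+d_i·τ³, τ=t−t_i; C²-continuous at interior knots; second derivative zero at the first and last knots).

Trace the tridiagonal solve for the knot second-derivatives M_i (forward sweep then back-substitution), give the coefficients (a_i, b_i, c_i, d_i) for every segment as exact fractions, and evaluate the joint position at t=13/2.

Δ: Δ0=-1, Δ1=7/2, Δ2=-8/3
row 1: diag=10, rhs=27; c'=1/5, d'=27/10
row 2: denom=10−2·1/5=48/5; d'=(-37−2·27/10)/(48/5)=-53/12
back: M2=-53/12
back: M1=27/10−1/5·-53/12=43/12
M: M0=0, M1=43/12, M2=-53/12, M3=0
seg 0: a=-1, c=M0/2=0, d=(M1−M0)/(6·3)=43/216, b=Δ0−h0·(2M0+M1)/6=-67/24
seg 1: a=-4, c=M1/2=43/24, d=(M2−M1)/(6·2)=-2/3, b=Δ1−h1·(2M1+M2)/6=31/12
seg 2: a=3, c=M2/2=-53/24, d=(M3−M2)/(6·3)=53/216, b=Δ2−h2·(2M2+M3)/6=7/4
t_q=13/2 → seg 2, τ=3/2; S=3+7/4·τ+-53/24·τ²+53/216·τ³=95/64

  seg 0: a=-1 b=-67/24 c=0 d=43/216
  seg 1: a=-4 b=31/12 c=43/24 d=-2/3
  seg 2: a=3 b=7/4 c=-53/24 d=53/216
S(13/2) = 95/64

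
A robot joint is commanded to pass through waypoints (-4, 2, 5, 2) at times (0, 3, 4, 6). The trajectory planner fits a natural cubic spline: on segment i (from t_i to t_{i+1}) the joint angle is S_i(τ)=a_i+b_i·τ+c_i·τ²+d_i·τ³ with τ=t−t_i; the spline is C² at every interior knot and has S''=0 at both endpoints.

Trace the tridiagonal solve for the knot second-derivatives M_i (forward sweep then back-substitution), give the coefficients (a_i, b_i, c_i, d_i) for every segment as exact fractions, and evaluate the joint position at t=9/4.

Δ: Δ0=2, Δ1=3, Δ2=-3/2
row 1: diag=8, rhs=6; c'=1/8, d'=3/4
row 2: denom=6−1·1/8=47/8; d'=(-27−1·3/4)/(47/8)=-222/47
back: M2=-222/47
back: M1=3/4−1/8·-222/47=63/47
M: M0=0, M1=63/47, M2=-222/47, M3=0
seg 0: a=-4, c=M0/2=0, d=(M1−M0)/(6·3)=7/94, b=Δ0−h0·(2M0+M1)/6=125/94
seg 1: a=2, c=M1/2=63/94, d=(M2−M1)/(6·1)=-95/94, b=Δ1−h1·(2M1+M2)/6=157/47
seg 2: a=5, c=M2/2=-111/47, d=(M3−M2)/(6·2)=37/94, b=Δ2−h2·(2M2+M3)/6=155/94
t_q=9/4 → seg 0, τ=9/4; S=-4+125/94·τ+0·τ²+7/94·τ³=-961/6016

  seg 0: a=-4 b=125/94 c=0 d=7/94
  seg 1: a=2 b=157/47 c=63/94 d=-95/94
  seg 2: a=5 b=155/94 c=-111/47 d=37/94
S(9/4) = -961/6016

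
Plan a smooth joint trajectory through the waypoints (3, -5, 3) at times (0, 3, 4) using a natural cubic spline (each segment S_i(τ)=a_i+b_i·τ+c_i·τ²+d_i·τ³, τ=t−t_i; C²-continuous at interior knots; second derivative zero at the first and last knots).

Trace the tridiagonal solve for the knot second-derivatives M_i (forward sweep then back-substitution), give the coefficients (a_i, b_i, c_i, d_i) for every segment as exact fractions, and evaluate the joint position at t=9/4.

Δ: Δ0=-8/3, Δ1=8
row 1: diag=8, rhs=64; c'=1/8, d'=8
back: M1=8
M: M0=0, M1=8, M2=0
seg 0: a=3, c=M0/2=0, d=(M1−M0)/(6·3)=4/9, b=Δ0−h0·(2M0+M1)/6=-20/3
seg 1: a=-5, c=M1/2=4, d=(M2−M1)/(6·1)=-4/3, b=Δ1−h1·(2M1+M2)/6=16/3
t_q=9/4 → seg 0, τ=9/4; S=3+-20/3·τ+0·τ²+4/9·τ³=-111/16

  seg 0: a=3 b=-20/3 c=0 d=4/9
  seg 1: a=-5 b=16/3 c=4 d=-4/3
S(9/4) = -111/16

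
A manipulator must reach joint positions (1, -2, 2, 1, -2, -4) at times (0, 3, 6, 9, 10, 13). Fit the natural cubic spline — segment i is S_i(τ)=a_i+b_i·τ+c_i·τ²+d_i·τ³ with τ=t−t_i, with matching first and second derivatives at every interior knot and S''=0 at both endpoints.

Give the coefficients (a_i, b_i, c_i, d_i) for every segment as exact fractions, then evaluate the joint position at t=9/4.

  seg 0: a=1 b=-5/3 c=0 d=2/27
  seg 1: a=-2 b=1/3 c=2/3 d=-1/9
  seg 2: a=2 b=4/3 c=-1/3 d=-2/27
  seg 3: a=1 b=-8/3 c=-1 d=2/3
  seg 4: a=-2 b=-8/3 c=1 d=-1/9
S(9/4) = -61/32

Δ: Δ0=-1, Δ1=4/3, Δ2=-1/3, Δ3=-3, Δ4=-2/3
row 1: diag=12, rhs=14; c'=1/4, d'=7/6
row 2: denom=12−3·1/4=45/4; d'=(-10−3·7/6)/(45/4)=-6/5
row 3: denom=8−3·4/15=36/5; d'=(-16−3·-6/5)/(36/5)=-31/18
row 4: denom=8−1·5/36=283/36; d'=(14−1·-31/18)/(283/36)=2
back: M4=2
back: M3=-31/18−5/36·2=-2
back: M2=-6/5−4/15·-2=-2/3
back: M1=7/6−1/4·-2/3=4/3
M: M0=0, M1=4/3, M2=-2/3, M3=-2, M4=2, M5=0
seg 0: a=1, c=M0/2=0, d=(M1−M0)/(6·3)=2/27, b=Δ0−h0·(2M0+M1)/6=-5/3
seg 1: a=-2, c=M1/2=2/3, d=(M2−M1)/(6·3)=-1/9, b=Δ1−h1·(2M1+M2)/6=1/3
seg 2: a=2, c=M2/2=-1/3, d=(M3−M2)/(6·3)=-2/27, b=Δ2−h2·(2M2+M3)/6=4/3
seg 3: a=1, c=M3/2=-1, d=(M4−M3)/(6·1)=2/3, b=Δ3−h3·(2M3+M4)/6=-8/3
seg 4: a=-2, c=M4/2=1, d=(M5−M4)/(6·3)=-1/9, b=Δ4−h4·(2M4+M5)/6=-8/3
t_q=9/4 → seg 0, τ=9/4; S=1+-5/3·τ+0·τ²+2/27·τ³=-61/32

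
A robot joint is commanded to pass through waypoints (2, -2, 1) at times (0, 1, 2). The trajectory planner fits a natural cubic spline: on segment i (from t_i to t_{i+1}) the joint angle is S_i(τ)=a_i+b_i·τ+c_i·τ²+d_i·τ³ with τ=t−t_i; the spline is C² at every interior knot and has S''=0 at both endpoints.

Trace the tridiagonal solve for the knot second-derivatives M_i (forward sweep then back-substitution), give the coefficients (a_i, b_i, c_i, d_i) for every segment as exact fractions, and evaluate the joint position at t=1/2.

  seg 0: a=2 b=-23/4 c=0 d=7/4
  seg 1: a=-2 b=-1/2 c=21/4 d=-7/4
S(1/2) = -21/32

Δ: Δ0=-4, Δ1=3
row 1: diag=4, rhs=42; c'=1/4, d'=21/2
back: M1=21/2
M: M0=0, M1=21/2, M2=0
seg 0: a=2, c=M0/2=0, d=(M1−M0)/(6·1)=7/4, b=Δ0−h0·(2M0+M1)/6=-23/4
seg 1: a=-2, c=M1/2=21/4, d=(M2−M1)/(6·1)=-7/4, b=Δ1−h1·(2M1+M2)/6=-1/2
t_q=1/2 → seg 0, τ=1/2; S=2+-23/4·τ+0·τ²+7/4·τ³=-21/32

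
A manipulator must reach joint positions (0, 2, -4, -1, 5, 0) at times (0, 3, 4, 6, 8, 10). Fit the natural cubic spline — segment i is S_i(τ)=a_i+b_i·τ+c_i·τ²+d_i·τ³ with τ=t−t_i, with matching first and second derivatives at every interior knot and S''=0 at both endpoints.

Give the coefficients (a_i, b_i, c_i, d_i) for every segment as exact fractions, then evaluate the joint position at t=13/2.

  seg 0: a=0 b=7111/1923 c=0 d=-1943/5769
  seg 1: a=2 b=-10376/1923 c=-1943/641 d=4667/1923
  seg 2: a=-4 b=-8033/1923 c=2724/641 d=-10853/15384
  seg 3: a=-1 b=16751/3846 c=43/2564 d=-2671/7692
  seg 4: a=5 b=983/3846 c=-5299/2564 d=5299/15384
S(13/2) = 23353/20512

Δ: Δ0=2/3, Δ1=-6, Δ2=3/2, Δ3=3, Δ4=-5/2
row 1: diag=8, rhs=-40; c'=1/8, d'=-5
row 2: denom=6−1·1/8=47/8; d'=(45−1·-5)/(47/8)=400/47
row 3: denom=8−2·16/47=344/47; d'=(9−2·400/47)/(344/47)=-377/344
row 4: denom=8−2·47/172=641/86; d'=(-33−2·-377/344)/(641/86)=-5299/1282
back: M4=-5299/1282
back: M3=-377/344−47/172·-5299/1282=43/1282
back: M2=400/47−16/47·43/1282=5448/641
back: M1=-5−1/8·5448/641=-3886/641
M: M0=0, M1=-3886/641, M2=5448/641, M3=43/1282, M4=-5299/1282, M5=0
seg 0: a=0, c=M0/2=0, d=(M1−M0)/(6·3)=-1943/5769, b=Δ0−h0·(2M0+M1)/6=7111/1923
seg 1: a=2, c=M1/2=-1943/641, d=(M2−M1)/(6·1)=4667/1923, b=Δ1−h1·(2M1+M2)/6=-10376/1923
seg 2: a=-4, c=M2/2=2724/641, d=(M3−M2)/(6·2)=-10853/15384, b=Δ2−h2·(2M2+M3)/6=-8033/1923
seg 3: a=-1, c=M3/2=43/2564, d=(M4−M3)/(6·2)=-2671/7692, b=Δ3−h3·(2M3+M4)/6=16751/3846
seg 4: a=5, c=M4/2=-5299/2564, d=(M5−M4)/(6·2)=5299/15384, b=Δ4−h4·(2M4+M5)/6=983/3846
t_q=13/2 → seg 3, τ=1/2; S=-1+16751/3846·τ+43/2564·τ²+-2671/7692·τ³=23353/20512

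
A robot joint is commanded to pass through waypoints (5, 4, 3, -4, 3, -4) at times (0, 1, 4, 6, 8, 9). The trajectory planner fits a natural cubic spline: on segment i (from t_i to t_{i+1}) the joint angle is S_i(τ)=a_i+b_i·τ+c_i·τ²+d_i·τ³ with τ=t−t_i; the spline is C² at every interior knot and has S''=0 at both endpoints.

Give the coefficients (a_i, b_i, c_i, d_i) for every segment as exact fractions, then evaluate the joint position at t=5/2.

  seg 0: a=5 b=-3004/2199 c=0 d=805/2199
  seg 1: a=4 b=-589/2199 c=805/733 d=-821/2199
  seg 2: a=3 b=-8266/2199 c=-1658/733 d=21035/17592
  seg 3: a=-4 b=6781/4398 c=14403/2932 d=-34597/17592
  seg 4: a=3 b=-5296/2199 c=-10097/1466 d=10097/4398
S(5/2) = 28201/5864

Δ: Δ0=-1, Δ1=-1/3, Δ2=-7/2, Δ3=7/2, Δ4=-7
row 1: diag=8, rhs=4; c'=3/8, d'=1/2
row 2: denom=10−3·3/8=71/8; d'=(-19−3·1/2)/(71/8)=-164/71
row 3: denom=8−2·16/71=536/71; d'=(42−2·-164/71)/(536/71)=1655/268
row 4: denom=6−2·71/268=733/134; d'=(-63−2·1655/268)/(733/134)=-10097/733
back: M4=-10097/733
back: M3=1655/268−71/268·-10097/733=14403/1466
back: M2=-164/71−16/71·14403/1466=-3316/733
back: M1=1/2−3/8·-3316/733=1610/733
M: M0=0, M1=1610/733, M2=-3316/733, M3=14403/1466, M4=-10097/733, M5=0
seg 0: a=5, c=M0/2=0, d=(M1−M0)/(6·1)=805/2199, b=Δ0−h0·(2M0+M1)/6=-3004/2199
seg 1: a=4, c=M1/2=805/733, d=(M2−M1)/(6·3)=-821/2199, b=Δ1−h1·(2M1+M2)/6=-589/2199
seg 2: a=3, c=M2/2=-1658/733, d=(M3−M2)/(6·2)=21035/17592, b=Δ2−h2·(2M2+M3)/6=-8266/2199
seg 3: a=-4, c=M3/2=14403/2932, d=(M4−M3)/(6·2)=-34597/17592, b=Δ3−h3·(2M3+M4)/6=6781/4398
seg 4: a=3, c=M4/2=-10097/1466, d=(M5−M4)/(6·1)=10097/4398, b=Δ4−h4·(2M4+M5)/6=-5296/2199
t_q=5/2 → seg 1, τ=3/2; S=4+-589/2199·τ+805/733·τ²+-821/2199·τ³=28201/5864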